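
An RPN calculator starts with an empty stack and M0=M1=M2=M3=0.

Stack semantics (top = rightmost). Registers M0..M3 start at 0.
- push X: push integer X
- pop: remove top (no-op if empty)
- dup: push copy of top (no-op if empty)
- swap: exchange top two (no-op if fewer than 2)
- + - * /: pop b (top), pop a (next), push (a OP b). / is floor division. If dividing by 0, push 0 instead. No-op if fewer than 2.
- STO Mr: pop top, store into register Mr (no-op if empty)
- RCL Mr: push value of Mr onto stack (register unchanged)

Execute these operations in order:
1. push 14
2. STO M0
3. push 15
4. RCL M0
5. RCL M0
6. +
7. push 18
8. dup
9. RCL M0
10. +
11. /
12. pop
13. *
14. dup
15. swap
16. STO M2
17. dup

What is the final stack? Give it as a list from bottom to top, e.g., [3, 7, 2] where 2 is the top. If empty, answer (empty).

After op 1 (push 14): stack=[14] mem=[0,0,0,0]
After op 2 (STO M0): stack=[empty] mem=[14,0,0,0]
After op 3 (push 15): stack=[15] mem=[14,0,0,0]
After op 4 (RCL M0): stack=[15,14] mem=[14,0,0,0]
After op 5 (RCL M0): stack=[15,14,14] mem=[14,0,0,0]
After op 6 (+): stack=[15,28] mem=[14,0,0,0]
After op 7 (push 18): stack=[15,28,18] mem=[14,0,0,0]
After op 8 (dup): stack=[15,28,18,18] mem=[14,0,0,0]
After op 9 (RCL M0): stack=[15,28,18,18,14] mem=[14,0,0,0]
After op 10 (+): stack=[15,28,18,32] mem=[14,0,0,0]
After op 11 (/): stack=[15,28,0] mem=[14,0,0,0]
After op 12 (pop): stack=[15,28] mem=[14,0,0,0]
After op 13 (*): stack=[420] mem=[14,0,0,0]
After op 14 (dup): stack=[420,420] mem=[14,0,0,0]
After op 15 (swap): stack=[420,420] mem=[14,0,0,0]
After op 16 (STO M2): stack=[420] mem=[14,0,420,0]
After op 17 (dup): stack=[420,420] mem=[14,0,420,0]

Answer: [420, 420]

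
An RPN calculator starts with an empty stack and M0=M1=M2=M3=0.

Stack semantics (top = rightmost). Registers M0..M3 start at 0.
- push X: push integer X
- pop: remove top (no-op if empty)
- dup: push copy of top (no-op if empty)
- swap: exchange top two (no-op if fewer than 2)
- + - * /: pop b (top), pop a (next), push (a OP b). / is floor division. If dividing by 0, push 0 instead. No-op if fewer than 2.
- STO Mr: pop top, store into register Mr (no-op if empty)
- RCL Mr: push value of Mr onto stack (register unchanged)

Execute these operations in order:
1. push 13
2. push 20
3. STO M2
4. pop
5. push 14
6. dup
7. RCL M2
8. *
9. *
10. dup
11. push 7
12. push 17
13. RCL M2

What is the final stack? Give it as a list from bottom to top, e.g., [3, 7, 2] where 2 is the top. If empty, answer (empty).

Answer: [3920, 3920, 7, 17, 20]

Derivation:
After op 1 (push 13): stack=[13] mem=[0,0,0,0]
After op 2 (push 20): stack=[13,20] mem=[0,0,0,0]
After op 3 (STO M2): stack=[13] mem=[0,0,20,0]
After op 4 (pop): stack=[empty] mem=[0,0,20,0]
After op 5 (push 14): stack=[14] mem=[0,0,20,0]
After op 6 (dup): stack=[14,14] mem=[0,0,20,0]
After op 7 (RCL M2): stack=[14,14,20] mem=[0,0,20,0]
After op 8 (*): stack=[14,280] mem=[0,0,20,0]
After op 9 (*): stack=[3920] mem=[0,0,20,0]
After op 10 (dup): stack=[3920,3920] mem=[0,0,20,0]
After op 11 (push 7): stack=[3920,3920,7] mem=[0,0,20,0]
After op 12 (push 17): stack=[3920,3920,7,17] mem=[0,0,20,0]
After op 13 (RCL M2): stack=[3920,3920,7,17,20] mem=[0,0,20,0]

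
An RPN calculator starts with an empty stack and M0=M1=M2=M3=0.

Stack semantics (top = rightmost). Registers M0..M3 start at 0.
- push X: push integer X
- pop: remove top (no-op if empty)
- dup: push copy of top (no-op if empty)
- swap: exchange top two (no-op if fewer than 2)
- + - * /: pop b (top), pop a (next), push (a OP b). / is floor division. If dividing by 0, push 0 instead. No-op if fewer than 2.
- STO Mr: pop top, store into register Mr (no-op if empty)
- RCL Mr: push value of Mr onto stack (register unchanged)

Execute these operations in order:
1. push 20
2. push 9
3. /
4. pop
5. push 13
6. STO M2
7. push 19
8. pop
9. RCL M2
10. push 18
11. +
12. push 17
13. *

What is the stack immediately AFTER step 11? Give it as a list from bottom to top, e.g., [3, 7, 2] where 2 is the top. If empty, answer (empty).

After op 1 (push 20): stack=[20] mem=[0,0,0,0]
After op 2 (push 9): stack=[20,9] mem=[0,0,0,0]
After op 3 (/): stack=[2] mem=[0,0,0,0]
After op 4 (pop): stack=[empty] mem=[0,0,0,0]
After op 5 (push 13): stack=[13] mem=[0,0,0,0]
After op 6 (STO M2): stack=[empty] mem=[0,0,13,0]
After op 7 (push 19): stack=[19] mem=[0,0,13,0]
After op 8 (pop): stack=[empty] mem=[0,0,13,0]
After op 9 (RCL M2): stack=[13] mem=[0,0,13,0]
After op 10 (push 18): stack=[13,18] mem=[0,0,13,0]
After op 11 (+): stack=[31] mem=[0,0,13,0]

[31]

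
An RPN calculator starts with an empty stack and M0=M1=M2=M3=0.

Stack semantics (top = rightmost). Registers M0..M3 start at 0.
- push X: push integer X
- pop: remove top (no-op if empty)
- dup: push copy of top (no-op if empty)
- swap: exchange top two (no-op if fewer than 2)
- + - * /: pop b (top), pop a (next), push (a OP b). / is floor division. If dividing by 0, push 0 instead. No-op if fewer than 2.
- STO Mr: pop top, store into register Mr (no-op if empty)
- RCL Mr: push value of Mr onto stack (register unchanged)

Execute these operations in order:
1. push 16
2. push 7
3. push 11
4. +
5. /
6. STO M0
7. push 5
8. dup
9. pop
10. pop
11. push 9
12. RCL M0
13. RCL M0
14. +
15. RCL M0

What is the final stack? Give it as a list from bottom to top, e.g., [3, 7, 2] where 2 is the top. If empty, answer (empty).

Answer: [9, 0, 0]

Derivation:
After op 1 (push 16): stack=[16] mem=[0,0,0,0]
After op 2 (push 7): stack=[16,7] mem=[0,0,0,0]
After op 3 (push 11): stack=[16,7,11] mem=[0,0,0,0]
After op 4 (+): stack=[16,18] mem=[0,0,0,0]
After op 5 (/): stack=[0] mem=[0,0,0,0]
After op 6 (STO M0): stack=[empty] mem=[0,0,0,0]
After op 7 (push 5): stack=[5] mem=[0,0,0,0]
After op 8 (dup): stack=[5,5] mem=[0,0,0,0]
After op 9 (pop): stack=[5] mem=[0,0,0,0]
After op 10 (pop): stack=[empty] mem=[0,0,0,0]
After op 11 (push 9): stack=[9] mem=[0,0,0,0]
After op 12 (RCL M0): stack=[9,0] mem=[0,0,0,0]
After op 13 (RCL M0): stack=[9,0,0] mem=[0,0,0,0]
After op 14 (+): stack=[9,0] mem=[0,0,0,0]
After op 15 (RCL M0): stack=[9,0,0] mem=[0,0,0,0]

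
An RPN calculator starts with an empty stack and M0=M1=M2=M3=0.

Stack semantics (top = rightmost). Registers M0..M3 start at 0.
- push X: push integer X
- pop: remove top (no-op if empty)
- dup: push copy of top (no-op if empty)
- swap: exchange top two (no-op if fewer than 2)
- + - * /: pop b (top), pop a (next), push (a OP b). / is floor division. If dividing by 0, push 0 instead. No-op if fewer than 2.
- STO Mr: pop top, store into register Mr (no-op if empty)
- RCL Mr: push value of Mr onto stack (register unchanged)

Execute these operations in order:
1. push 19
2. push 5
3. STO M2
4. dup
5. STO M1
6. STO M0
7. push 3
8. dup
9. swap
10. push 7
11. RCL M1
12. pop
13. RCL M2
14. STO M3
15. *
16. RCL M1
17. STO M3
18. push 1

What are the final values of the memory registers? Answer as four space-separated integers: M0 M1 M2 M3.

After op 1 (push 19): stack=[19] mem=[0,0,0,0]
After op 2 (push 5): stack=[19,5] mem=[0,0,0,0]
After op 3 (STO M2): stack=[19] mem=[0,0,5,0]
After op 4 (dup): stack=[19,19] mem=[0,0,5,0]
After op 5 (STO M1): stack=[19] mem=[0,19,5,0]
After op 6 (STO M0): stack=[empty] mem=[19,19,5,0]
After op 7 (push 3): stack=[3] mem=[19,19,5,0]
After op 8 (dup): stack=[3,3] mem=[19,19,5,0]
After op 9 (swap): stack=[3,3] mem=[19,19,5,0]
After op 10 (push 7): stack=[3,3,7] mem=[19,19,5,0]
After op 11 (RCL M1): stack=[3,3,7,19] mem=[19,19,5,0]
After op 12 (pop): stack=[3,3,7] mem=[19,19,5,0]
After op 13 (RCL M2): stack=[3,3,7,5] mem=[19,19,5,0]
After op 14 (STO M3): stack=[3,3,7] mem=[19,19,5,5]
After op 15 (*): stack=[3,21] mem=[19,19,5,5]
After op 16 (RCL M1): stack=[3,21,19] mem=[19,19,5,5]
After op 17 (STO M3): stack=[3,21] mem=[19,19,5,19]
After op 18 (push 1): stack=[3,21,1] mem=[19,19,5,19]

Answer: 19 19 5 19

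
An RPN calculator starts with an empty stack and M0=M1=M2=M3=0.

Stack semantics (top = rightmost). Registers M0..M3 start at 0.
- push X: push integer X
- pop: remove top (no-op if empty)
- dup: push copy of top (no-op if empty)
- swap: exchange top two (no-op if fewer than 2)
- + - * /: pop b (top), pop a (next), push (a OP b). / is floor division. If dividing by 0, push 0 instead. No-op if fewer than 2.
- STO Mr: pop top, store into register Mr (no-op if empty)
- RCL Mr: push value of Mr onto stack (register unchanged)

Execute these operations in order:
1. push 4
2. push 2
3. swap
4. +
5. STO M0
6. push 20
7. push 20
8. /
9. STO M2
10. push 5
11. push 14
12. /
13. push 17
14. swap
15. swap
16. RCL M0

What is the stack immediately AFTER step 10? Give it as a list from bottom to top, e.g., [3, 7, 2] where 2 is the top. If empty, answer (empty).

After op 1 (push 4): stack=[4] mem=[0,0,0,0]
After op 2 (push 2): stack=[4,2] mem=[0,0,0,0]
After op 3 (swap): stack=[2,4] mem=[0,0,0,0]
After op 4 (+): stack=[6] mem=[0,0,0,0]
After op 5 (STO M0): stack=[empty] mem=[6,0,0,0]
After op 6 (push 20): stack=[20] mem=[6,0,0,0]
After op 7 (push 20): stack=[20,20] mem=[6,0,0,0]
After op 8 (/): stack=[1] mem=[6,0,0,0]
After op 9 (STO M2): stack=[empty] mem=[6,0,1,0]
After op 10 (push 5): stack=[5] mem=[6,0,1,0]

[5]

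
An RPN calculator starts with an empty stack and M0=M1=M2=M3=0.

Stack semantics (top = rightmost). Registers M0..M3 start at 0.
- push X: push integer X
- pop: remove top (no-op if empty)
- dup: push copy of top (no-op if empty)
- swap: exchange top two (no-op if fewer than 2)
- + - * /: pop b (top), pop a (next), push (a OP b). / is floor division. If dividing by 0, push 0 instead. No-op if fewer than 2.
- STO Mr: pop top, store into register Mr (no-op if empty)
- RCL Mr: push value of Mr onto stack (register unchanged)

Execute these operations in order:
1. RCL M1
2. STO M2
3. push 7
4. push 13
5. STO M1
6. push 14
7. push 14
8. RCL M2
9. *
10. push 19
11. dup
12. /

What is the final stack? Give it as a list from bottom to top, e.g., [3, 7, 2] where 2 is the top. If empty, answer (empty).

After op 1 (RCL M1): stack=[0] mem=[0,0,0,0]
After op 2 (STO M2): stack=[empty] mem=[0,0,0,0]
After op 3 (push 7): stack=[7] mem=[0,0,0,0]
After op 4 (push 13): stack=[7,13] mem=[0,0,0,0]
After op 5 (STO M1): stack=[7] mem=[0,13,0,0]
After op 6 (push 14): stack=[7,14] mem=[0,13,0,0]
After op 7 (push 14): stack=[7,14,14] mem=[0,13,0,0]
After op 8 (RCL M2): stack=[7,14,14,0] mem=[0,13,0,0]
After op 9 (*): stack=[7,14,0] mem=[0,13,0,0]
After op 10 (push 19): stack=[7,14,0,19] mem=[0,13,0,0]
After op 11 (dup): stack=[7,14,0,19,19] mem=[0,13,0,0]
After op 12 (/): stack=[7,14,0,1] mem=[0,13,0,0]

Answer: [7, 14, 0, 1]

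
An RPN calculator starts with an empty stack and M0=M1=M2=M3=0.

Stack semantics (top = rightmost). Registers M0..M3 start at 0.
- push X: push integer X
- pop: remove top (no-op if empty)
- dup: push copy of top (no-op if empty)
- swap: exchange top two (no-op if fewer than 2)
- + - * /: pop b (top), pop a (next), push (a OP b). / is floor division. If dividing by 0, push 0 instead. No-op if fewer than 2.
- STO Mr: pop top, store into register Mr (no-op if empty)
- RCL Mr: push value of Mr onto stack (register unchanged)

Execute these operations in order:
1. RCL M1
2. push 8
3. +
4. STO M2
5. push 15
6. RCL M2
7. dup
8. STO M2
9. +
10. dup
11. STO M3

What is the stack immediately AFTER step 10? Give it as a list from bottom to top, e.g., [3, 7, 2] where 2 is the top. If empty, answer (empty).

After op 1 (RCL M1): stack=[0] mem=[0,0,0,0]
After op 2 (push 8): stack=[0,8] mem=[0,0,0,0]
After op 3 (+): stack=[8] mem=[0,0,0,0]
After op 4 (STO M2): stack=[empty] mem=[0,0,8,0]
After op 5 (push 15): stack=[15] mem=[0,0,8,0]
After op 6 (RCL M2): stack=[15,8] mem=[0,0,8,0]
After op 7 (dup): stack=[15,8,8] mem=[0,0,8,0]
After op 8 (STO M2): stack=[15,8] mem=[0,0,8,0]
After op 9 (+): stack=[23] mem=[0,0,8,0]
After op 10 (dup): stack=[23,23] mem=[0,0,8,0]

[23, 23]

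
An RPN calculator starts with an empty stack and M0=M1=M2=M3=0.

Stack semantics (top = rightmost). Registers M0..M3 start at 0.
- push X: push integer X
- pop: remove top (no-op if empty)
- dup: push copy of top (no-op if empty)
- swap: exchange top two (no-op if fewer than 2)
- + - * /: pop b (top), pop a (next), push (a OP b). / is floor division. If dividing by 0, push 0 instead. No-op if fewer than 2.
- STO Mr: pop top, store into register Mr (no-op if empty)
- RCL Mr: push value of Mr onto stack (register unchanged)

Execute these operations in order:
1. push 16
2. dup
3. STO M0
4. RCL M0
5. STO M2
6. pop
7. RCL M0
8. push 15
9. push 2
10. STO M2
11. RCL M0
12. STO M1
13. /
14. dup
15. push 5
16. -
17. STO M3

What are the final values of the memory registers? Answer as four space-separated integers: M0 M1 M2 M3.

Answer: 16 16 2 -4

Derivation:
After op 1 (push 16): stack=[16] mem=[0,0,0,0]
After op 2 (dup): stack=[16,16] mem=[0,0,0,0]
After op 3 (STO M0): stack=[16] mem=[16,0,0,0]
After op 4 (RCL M0): stack=[16,16] mem=[16,0,0,0]
After op 5 (STO M2): stack=[16] mem=[16,0,16,0]
After op 6 (pop): stack=[empty] mem=[16,0,16,0]
After op 7 (RCL M0): stack=[16] mem=[16,0,16,0]
After op 8 (push 15): stack=[16,15] mem=[16,0,16,0]
After op 9 (push 2): stack=[16,15,2] mem=[16,0,16,0]
After op 10 (STO M2): stack=[16,15] mem=[16,0,2,0]
After op 11 (RCL M0): stack=[16,15,16] mem=[16,0,2,0]
After op 12 (STO M1): stack=[16,15] mem=[16,16,2,0]
After op 13 (/): stack=[1] mem=[16,16,2,0]
After op 14 (dup): stack=[1,1] mem=[16,16,2,0]
After op 15 (push 5): stack=[1,1,5] mem=[16,16,2,0]
After op 16 (-): stack=[1,-4] mem=[16,16,2,0]
After op 17 (STO M3): stack=[1] mem=[16,16,2,-4]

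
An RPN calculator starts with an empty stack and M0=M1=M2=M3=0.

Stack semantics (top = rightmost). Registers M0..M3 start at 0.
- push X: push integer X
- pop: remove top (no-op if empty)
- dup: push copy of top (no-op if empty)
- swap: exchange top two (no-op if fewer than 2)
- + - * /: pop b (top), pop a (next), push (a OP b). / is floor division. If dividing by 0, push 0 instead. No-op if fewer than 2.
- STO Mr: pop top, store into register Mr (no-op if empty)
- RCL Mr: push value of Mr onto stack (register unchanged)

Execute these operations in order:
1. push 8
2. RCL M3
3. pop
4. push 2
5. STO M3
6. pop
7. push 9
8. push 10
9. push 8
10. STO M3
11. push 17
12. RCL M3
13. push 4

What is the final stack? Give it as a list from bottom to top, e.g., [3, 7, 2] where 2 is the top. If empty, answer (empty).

Answer: [9, 10, 17, 8, 4]

Derivation:
After op 1 (push 8): stack=[8] mem=[0,0,0,0]
After op 2 (RCL M3): stack=[8,0] mem=[0,0,0,0]
After op 3 (pop): stack=[8] mem=[0,0,0,0]
After op 4 (push 2): stack=[8,2] mem=[0,0,0,0]
After op 5 (STO M3): stack=[8] mem=[0,0,0,2]
After op 6 (pop): stack=[empty] mem=[0,0,0,2]
After op 7 (push 9): stack=[9] mem=[0,0,0,2]
After op 8 (push 10): stack=[9,10] mem=[0,0,0,2]
After op 9 (push 8): stack=[9,10,8] mem=[0,0,0,2]
After op 10 (STO M3): stack=[9,10] mem=[0,0,0,8]
After op 11 (push 17): stack=[9,10,17] mem=[0,0,0,8]
After op 12 (RCL M3): stack=[9,10,17,8] mem=[0,0,0,8]
After op 13 (push 4): stack=[9,10,17,8,4] mem=[0,0,0,8]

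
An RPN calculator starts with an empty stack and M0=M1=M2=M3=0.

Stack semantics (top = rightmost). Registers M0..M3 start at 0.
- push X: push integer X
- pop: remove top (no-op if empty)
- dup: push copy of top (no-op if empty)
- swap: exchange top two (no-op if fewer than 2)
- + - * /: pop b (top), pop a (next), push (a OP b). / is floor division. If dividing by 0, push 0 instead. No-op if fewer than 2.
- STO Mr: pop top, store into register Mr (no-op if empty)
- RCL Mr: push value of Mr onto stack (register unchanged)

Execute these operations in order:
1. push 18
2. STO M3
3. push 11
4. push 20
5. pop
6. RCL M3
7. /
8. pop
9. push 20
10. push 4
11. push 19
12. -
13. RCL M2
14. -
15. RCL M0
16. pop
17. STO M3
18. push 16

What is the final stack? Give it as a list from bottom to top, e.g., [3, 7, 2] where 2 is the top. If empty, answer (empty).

After op 1 (push 18): stack=[18] mem=[0,0,0,0]
After op 2 (STO M3): stack=[empty] mem=[0,0,0,18]
After op 3 (push 11): stack=[11] mem=[0,0,0,18]
After op 4 (push 20): stack=[11,20] mem=[0,0,0,18]
After op 5 (pop): stack=[11] mem=[0,0,0,18]
After op 6 (RCL M3): stack=[11,18] mem=[0,0,0,18]
After op 7 (/): stack=[0] mem=[0,0,0,18]
After op 8 (pop): stack=[empty] mem=[0,0,0,18]
After op 9 (push 20): stack=[20] mem=[0,0,0,18]
After op 10 (push 4): stack=[20,4] mem=[0,0,0,18]
After op 11 (push 19): stack=[20,4,19] mem=[0,0,0,18]
After op 12 (-): stack=[20,-15] mem=[0,0,0,18]
After op 13 (RCL M2): stack=[20,-15,0] mem=[0,0,0,18]
After op 14 (-): stack=[20,-15] mem=[0,0,0,18]
After op 15 (RCL M0): stack=[20,-15,0] mem=[0,0,0,18]
After op 16 (pop): stack=[20,-15] mem=[0,0,0,18]
After op 17 (STO M3): stack=[20] mem=[0,0,0,-15]
After op 18 (push 16): stack=[20,16] mem=[0,0,0,-15]

Answer: [20, 16]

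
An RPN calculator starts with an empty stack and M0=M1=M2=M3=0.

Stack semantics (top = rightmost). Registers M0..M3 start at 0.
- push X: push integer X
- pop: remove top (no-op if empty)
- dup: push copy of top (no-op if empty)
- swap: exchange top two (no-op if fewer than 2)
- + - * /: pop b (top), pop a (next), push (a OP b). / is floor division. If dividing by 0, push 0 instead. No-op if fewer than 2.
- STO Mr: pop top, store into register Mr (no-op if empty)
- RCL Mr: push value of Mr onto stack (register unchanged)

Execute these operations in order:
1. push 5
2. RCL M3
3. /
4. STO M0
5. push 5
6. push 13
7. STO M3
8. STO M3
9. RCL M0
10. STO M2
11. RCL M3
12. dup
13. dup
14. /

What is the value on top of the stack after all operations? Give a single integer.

After op 1 (push 5): stack=[5] mem=[0,0,0,0]
After op 2 (RCL M3): stack=[5,0] mem=[0,0,0,0]
After op 3 (/): stack=[0] mem=[0,0,0,0]
After op 4 (STO M0): stack=[empty] mem=[0,0,0,0]
After op 5 (push 5): stack=[5] mem=[0,0,0,0]
After op 6 (push 13): stack=[5,13] mem=[0,0,0,0]
After op 7 (STO M3): stack=[5] mem=[0,0,0,13]
After op 8 (STO M3): stack=[empty] mem=[0,0,0,5]
After op 9 (RCL M0): stack=[0] mem=[0,0,0,5]
After op 10 (STO M2): stack=[empty] mem=[0,0,0,5]
After op 11 (RCL M3): stack=[5] mem=[0,0,0,5]
After op 12 (dup): stack=[5,5] mem=[0,0,0,5]
After op 13 (dup): stack=[5,5,5] mem=[0,0,0,5]
After op 14 (/): stack=[5,1] mem=[0,0,0,5]

Answer: 1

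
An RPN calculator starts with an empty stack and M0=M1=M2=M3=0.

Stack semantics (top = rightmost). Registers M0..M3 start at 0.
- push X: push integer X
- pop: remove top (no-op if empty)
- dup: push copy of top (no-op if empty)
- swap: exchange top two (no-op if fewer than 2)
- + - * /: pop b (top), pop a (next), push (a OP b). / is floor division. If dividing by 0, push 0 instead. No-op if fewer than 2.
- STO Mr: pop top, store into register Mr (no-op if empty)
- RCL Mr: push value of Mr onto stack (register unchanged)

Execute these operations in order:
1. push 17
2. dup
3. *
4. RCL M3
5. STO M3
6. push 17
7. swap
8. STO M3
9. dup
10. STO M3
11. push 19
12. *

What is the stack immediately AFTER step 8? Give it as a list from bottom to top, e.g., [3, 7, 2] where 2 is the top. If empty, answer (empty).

After op 1 (push 17): stack=[17] mem=[0,0,0,0]
After op 2 (dup): stack=[17,17] mem=[0,0,0,0]
After op 3 (*): stack=[289] mem=[0,0,0,0]
After op 4 (RCL M3): stack=[289,0] mem=[0,0,0,0]
After op 5 (STO M3): stack=[289] mem=[0,0,0,0]
After op 6 (push 17): stack=[289,17] mem=[0,0,0,0]
After op 7 (swap): stack=[17,289] mem=[0,0,0,0]
After op 8 (STO M3): stack=[17] mem=[0,0,0,289]

[17]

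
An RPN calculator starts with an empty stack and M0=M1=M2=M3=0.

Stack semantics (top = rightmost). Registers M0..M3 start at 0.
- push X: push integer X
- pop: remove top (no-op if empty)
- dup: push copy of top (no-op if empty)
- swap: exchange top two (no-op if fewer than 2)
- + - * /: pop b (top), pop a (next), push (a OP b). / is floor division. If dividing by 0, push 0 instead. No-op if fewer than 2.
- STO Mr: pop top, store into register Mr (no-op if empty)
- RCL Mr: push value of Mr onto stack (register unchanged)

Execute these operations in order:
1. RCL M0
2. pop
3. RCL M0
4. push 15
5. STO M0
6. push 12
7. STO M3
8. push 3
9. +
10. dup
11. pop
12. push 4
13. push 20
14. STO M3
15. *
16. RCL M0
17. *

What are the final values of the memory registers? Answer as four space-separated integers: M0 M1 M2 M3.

Answer: 15 0 0 20

Derivation:
After op 1 (RCL M0): stack=[0] mem=[0,0,0,0]
After op 2 (pop): stack=[empty] mem=[0,0,0,0]
After op 3 (RCL M0): stack=[0] mem=[0,0,0,0]
After op 4 (push 15): stack=[0,15] mem=[0,0,0,0]
After op 5 (STO M0): stack=[0] mem=[15,0,0,0]
After op 6 (push 12): stack=[0,12] mem=[15,0,0,0]
After op 7 (STO M3): stack=[0] mem=[15,0,0,12]
After op 8 (push 3): stack=[0,3] mem=[15,0,0,12]
After op 9 (+): stack=[3] mem=[15,0,0,12]
After op 10 (dup): stack=[3,3] mem=[15,0,0,12]
After op 11 (pop): stack=[3] mem=[15,0,0,12]
After op 12 (push 4): stack=[3,4] mem=[15,0,0,12]
After op 13 (push 20): stack=[3,4,20] mem=[15,0,0,12]
After op 14 (STO M3): stack=[3,4] mem=[15,0,0,20]
After op 15 (*): stack=[12] mem=[15,0,0,20]
After op 16 (RCL M0): stack=[12,15] mem=[15,0,0,20]
After op 17 (*): stack=[180] mem=[15,0,0,20]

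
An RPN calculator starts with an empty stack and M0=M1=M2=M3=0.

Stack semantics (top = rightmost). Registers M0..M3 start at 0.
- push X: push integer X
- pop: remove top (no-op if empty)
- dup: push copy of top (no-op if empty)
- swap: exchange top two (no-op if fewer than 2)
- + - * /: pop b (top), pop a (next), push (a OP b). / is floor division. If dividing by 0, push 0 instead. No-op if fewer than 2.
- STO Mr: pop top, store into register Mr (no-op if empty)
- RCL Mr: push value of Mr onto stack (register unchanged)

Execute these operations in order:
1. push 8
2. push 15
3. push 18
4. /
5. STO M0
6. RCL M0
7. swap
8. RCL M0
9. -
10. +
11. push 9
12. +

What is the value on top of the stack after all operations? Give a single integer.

Answer: 17

Derivation:
After op 1 (push 8): stack=[8] mem=[0,0,0,0]
After op 2 (push 15): stack=[8,15] mem=[0,0,0,0]
After op 3 (push 18): stack=[8,15,18] mem=[0,0,0,0]
After op 4 (/): stack=[8,0] mem=[0,0,0,0]
After op 5 (STO M0): stack=[8] mem=[0,0,0,0]
After op 6 (RCL M0): stack=[8,0] mem=[0,0,0,0]
After op 7 (swap): stack=[0,8] mem=[0,0,0,0]
After op 8 (RCL M0): stack=[0,8,0] mem=[0,0,0,0]
After op 9 (-): stack=[0,8] mem=[0,0,0,0]
After op 10 (+): stack=[8] mem=[0,0,0,0]
After op 11 (push 9): stack=[8,9] mem=[0,0,0,0]
After op 12 (+): stack=[17] mem=[0,0,0,0]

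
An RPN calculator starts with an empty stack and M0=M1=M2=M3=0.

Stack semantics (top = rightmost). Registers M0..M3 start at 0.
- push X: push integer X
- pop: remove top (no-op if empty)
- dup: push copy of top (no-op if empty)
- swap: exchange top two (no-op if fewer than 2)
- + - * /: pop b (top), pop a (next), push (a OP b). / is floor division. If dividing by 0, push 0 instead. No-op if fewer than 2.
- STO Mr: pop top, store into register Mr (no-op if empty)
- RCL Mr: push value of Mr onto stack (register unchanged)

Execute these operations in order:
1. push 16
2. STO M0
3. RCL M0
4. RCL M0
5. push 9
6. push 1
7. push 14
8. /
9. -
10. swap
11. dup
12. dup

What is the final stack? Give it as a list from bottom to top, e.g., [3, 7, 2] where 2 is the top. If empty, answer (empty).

After op 1 (push 16): stack=[16] mem=[0,0,0,0]
After op 2 (STO M0): stack=[empty] mem=[16,0,0,0]
After op 3 (RCL M0): stack=[16] mem=[16,0,0,0]
After op 4 (RCL M0): stack=[16,16] mem=[16,0,0,0]
After op 5 (push 9): stack=[16,16,9] mem=[16,0,0,0]
After op 6 (push 1): stack=[16,16,9,1] mem=[16,0,0,0]
After op 7 (push 14): stack=[16,16,9,1,14] mem=[16,0,0,0]
After op 8 (/): stack=[16,16,9,0] mem=[16,0,0,0]
After op 9 (-): stack=[16,16,9] mem=[16,0,0,0]
After op 10 (swap): stack=[16,9,16] mem=[16,0,0,0]
After op 11 (dup): stack=[16,9,16,16] mem=[16,0,0,0]
After op 12 (dup): stack=[16,9,16,16,16] mem=[16,0,0,0]

Answer: [16, 9, 16, 16, 16]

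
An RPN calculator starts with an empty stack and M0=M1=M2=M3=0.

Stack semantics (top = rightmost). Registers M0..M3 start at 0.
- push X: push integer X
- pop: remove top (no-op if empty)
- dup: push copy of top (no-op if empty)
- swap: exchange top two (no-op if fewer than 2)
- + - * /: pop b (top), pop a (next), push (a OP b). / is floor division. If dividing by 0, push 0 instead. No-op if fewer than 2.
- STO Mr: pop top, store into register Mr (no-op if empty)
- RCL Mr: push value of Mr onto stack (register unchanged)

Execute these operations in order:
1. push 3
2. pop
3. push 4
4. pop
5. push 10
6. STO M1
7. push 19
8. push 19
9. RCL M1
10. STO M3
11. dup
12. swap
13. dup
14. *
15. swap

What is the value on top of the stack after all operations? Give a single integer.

After op 1 (push 3): stack=[3] mem=[0,0,0,0]
After op 2 (pop): stack=[empty] mem=[0,0,0,0]
After op 3 (push 4): stack=[4] mem=[0,0,0,0]
After op 4 (pop): stack=[empty] mem=[0,0,0,0]
After op 5 (push 10): stack=[10] mem=[0,0,0,0]
After op 6 (STO M1): stack=[empty] mem=[0,10,0,0]
After op 7 (push 19): stack=[19] mem=[0,10,0,0]
After op 8 (push 19): stack=[19,19] mem=[0,10,0,0]
After op 9 (RCL M1): stack=[19,19,10] mem=[0,10,0,0]
After op 10 (STO M3): stack=[19,19] mem=[0,10,0,10]
After op 11 (dup): stack=[19,19,19] mem=[0,10,0,10]
After op 12 (swap): stack=[19,19,19] mem=[0,10,0,10]
After op 13 (dup): stack=[19,19,19,19] mem=[0,10,0,10]
After op 14 (*): stack=[19,19,361] mem=[0,10,0,10]
After op 15 (swap): stack=[19,361,19] mem=[0,10,0,10]

Answer: 19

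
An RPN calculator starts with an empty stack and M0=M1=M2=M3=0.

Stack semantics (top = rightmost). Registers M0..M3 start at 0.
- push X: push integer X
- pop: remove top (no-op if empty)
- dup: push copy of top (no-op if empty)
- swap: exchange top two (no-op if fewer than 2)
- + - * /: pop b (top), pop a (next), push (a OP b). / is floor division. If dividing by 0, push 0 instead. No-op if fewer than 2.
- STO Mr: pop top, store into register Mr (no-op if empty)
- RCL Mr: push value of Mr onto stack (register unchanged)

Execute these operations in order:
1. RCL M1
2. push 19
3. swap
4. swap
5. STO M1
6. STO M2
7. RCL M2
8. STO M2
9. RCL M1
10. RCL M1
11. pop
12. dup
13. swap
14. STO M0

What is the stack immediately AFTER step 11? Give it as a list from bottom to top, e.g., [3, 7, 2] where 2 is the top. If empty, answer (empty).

After op 1 (RCL M1): stack=[0] mem=[0,0,0,0]
After op 2 (push 19): stack=[0,19] mem=[0,0,0,0]
After op 3 (swap): stack=[19,0] mem=[0,0,0,0]
After op 4 (swap): stack=[0,19] mem=[0,0,0,0]
After op 5 (STO M1): stack=[0] mem=[0,19,0,0]
After op 6 (STO M2): stack=[empty] mem=[0,19,0,0]
After op 7 (RCL M2): stack=[0] mem=[0,19,0,0]
After op 8 (STO M2): stack=[empty] mem=[0,19,0,0]
After op 9 (RCL M1): stack=[19] mem=[0,19,0,0]
After op 10 (RCL M1): stack=[19,19] mem=[0,19,0,0]
After op 11 (pop): stack=[19] mem=[0,19,0,0]

[19]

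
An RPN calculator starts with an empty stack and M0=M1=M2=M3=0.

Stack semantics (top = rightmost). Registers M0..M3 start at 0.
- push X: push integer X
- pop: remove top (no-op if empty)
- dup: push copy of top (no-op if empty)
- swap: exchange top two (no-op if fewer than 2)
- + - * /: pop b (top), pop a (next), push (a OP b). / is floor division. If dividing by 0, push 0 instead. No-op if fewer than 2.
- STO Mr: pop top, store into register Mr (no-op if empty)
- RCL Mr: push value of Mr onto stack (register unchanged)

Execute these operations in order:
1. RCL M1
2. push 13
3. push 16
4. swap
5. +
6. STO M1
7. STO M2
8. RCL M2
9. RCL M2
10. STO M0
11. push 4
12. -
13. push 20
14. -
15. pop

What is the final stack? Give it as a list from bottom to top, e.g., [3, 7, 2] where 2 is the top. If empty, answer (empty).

After op 1 (RCL M1): stack=[0] mem=[0,0,0,0]
After op 2 (push 13): stack=[0,13] mem=[0,0,0,0]
After op 3 (push 16): stack=[0,13,16] mem=[0,0,0,0]
After op 4 (swap): stack=[0,16,13] mem=[0,0,0,0]
After op 5 (+): stack=[0,29] mem=[0,0,0,0]
After op 6 (STO M1): stack=[0] mem=[0,29,0,0]
After op 7 (STO M2): stack=[empty] mem=[0,29,0,0]
After op 8 (RCL M2): stack=[0] mem=[0,29,0,0]
After op 9 (RCL M2): stack=[0,0] mem=[0,29,0,0]
After op 10 (STO M0): stack=[0] mem=[0,29,0,0]
After op 11 (push 4): stack=[0,4] mem=[0,29,0,0]
After op 12 (-): stack=[-4] mem=[0,29,0,0]
After op 13 (push 20): stack=[-4,20] mem=[0,29,0,0]
After op 14 (-): stack=[-24] mem=[0,29,0,0]
After op 15 (pop): stack=[empty] mem=[0,29,0,0]

Answer: (empty)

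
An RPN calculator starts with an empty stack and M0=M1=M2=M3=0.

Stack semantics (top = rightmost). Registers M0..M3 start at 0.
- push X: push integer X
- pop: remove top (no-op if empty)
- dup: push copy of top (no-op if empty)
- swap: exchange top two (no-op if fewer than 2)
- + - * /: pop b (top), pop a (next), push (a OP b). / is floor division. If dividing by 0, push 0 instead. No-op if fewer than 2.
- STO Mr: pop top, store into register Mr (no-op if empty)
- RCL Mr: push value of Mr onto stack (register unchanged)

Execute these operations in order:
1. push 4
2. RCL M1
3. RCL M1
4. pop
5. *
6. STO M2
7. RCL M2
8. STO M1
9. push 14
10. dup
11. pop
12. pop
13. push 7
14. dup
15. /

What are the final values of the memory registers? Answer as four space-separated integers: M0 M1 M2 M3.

After op 1 (push 4): stack=[4] mem=[0,0,0,0]
After op 2 (RCL M1): stack=[4,0] mem=[0,0,0,0]
After op 3 (RCL M1): stack=[4,0,0] mem=[0,0,0,0]
After op 4 (pop): stack=[4,0] mem=[0,0,0,0]
After op 5 (*): stack=[0] mem=[0,0,0,0]
After op 6 (STO M2): stack=[empty] mem=[0,0,0,0]
After op 7 (RCL M2): stack=[0] mem=[0,0,0,0]
After op 8 (STO M1): stack=[empty] mem=[0,0,0,0]
After op 9 (push 14): stack=[14] mem=[0,0,0,0]
After op 10 (dup): stack=[14,14] mem=[0,0,0,0]
After op 11 (pop): stack=[14] mem=[0,0,0,0]
After op 12 (pop): stack=[empty] mem=[0,0,0,0]
After op 13 (push 7): stack=[7] mem=[0,0,0,0]
After op 14 (dup): stack=[7,7] mem=[0,0,0,0]
After op 15 (/): stack=[1] mem=[0,0,0,0]

Answer: 0 0 0 0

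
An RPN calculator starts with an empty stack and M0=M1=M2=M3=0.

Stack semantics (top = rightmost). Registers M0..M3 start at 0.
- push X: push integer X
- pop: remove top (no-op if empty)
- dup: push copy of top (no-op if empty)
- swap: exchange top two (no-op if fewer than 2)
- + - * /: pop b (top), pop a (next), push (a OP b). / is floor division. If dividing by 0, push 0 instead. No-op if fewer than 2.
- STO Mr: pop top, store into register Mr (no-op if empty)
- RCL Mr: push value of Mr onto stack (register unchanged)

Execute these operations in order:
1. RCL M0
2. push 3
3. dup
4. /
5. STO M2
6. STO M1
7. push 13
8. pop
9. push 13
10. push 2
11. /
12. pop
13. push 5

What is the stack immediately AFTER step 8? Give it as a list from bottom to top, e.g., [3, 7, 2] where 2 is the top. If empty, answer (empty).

After op 1 (RCL M0): stack=[0] mem=[0,0,0,0]
After op 2 (push 3): stack=[0,3] mem=[0,0,0,0]
After op 3 (dup): stack=[0,3,3] mem=[0,0,0,0]
After op 4 (/): stack=[0,1] mem=[0,0,0,0]
After op 5 (STO M2): stack=[0] mem=[0,0,1,0]
After op 6 (STO M1): stack=[empty] mem=[0,0,1,0]
After op 7 (push 13): stack=[13] mem=[0,0,1,0]
After op 8 (pop): stack=[empty] mem=[0,0,1,0]

(empty)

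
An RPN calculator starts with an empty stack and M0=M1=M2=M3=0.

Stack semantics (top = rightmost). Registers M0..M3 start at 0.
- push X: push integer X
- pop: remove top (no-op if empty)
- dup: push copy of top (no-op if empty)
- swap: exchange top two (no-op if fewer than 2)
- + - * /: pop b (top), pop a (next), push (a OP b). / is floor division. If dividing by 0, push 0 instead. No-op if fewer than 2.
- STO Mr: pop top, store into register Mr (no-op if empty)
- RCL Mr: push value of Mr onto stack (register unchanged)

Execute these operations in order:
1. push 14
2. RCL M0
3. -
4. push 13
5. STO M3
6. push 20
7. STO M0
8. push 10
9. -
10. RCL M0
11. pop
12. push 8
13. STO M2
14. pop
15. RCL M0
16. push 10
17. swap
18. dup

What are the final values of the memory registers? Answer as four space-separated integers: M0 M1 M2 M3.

Answer: 20 0 8 13

Derivation:
After op 1 (push 14): stack=[14] mem=[0,0,0,0]
After op 2 (RCL M0): stack=[14,0] mem=[0,0,0,0]
After op 3 (-): stack=[14] mem=[0,0,0,0]
After op 4 (push 13): stack=[14,13] mem=[0,0,0,0]
After op 5 (STO M3): stack=[14] mem=[0,0,0,13]
After op 6 (push 20): stack=[14,20] mem=[0,0,0,13]
After op 7 (STO M0): stack=[14] mem=[20,0,0,13]
After op 8 (push 10): stack=[14,10] mem=[20,0,0,13]
After op 9 (-): stack=[4] mem=[20,0,0,13]
After op 10 (RCL M0): stack=[4,20] mem=[20,0,0,13]
After op 11 (pop): stack=[4] mem=[20,0,0,13]
After op 12 (push 8): stack=[4,8] mem=[20,0,0,13]
After op 13 (STO M2): stack=[4] mem=[20,0,8,13]
After op 14 (pop): stack=[empty] mem=[20,0,8,13]
After op 15 (RCL M0): stack=[20] mem=[20,0,8,13]
After op 16 (push 10): stack=[20,10] mem=[20,0,8,13]
After op 17 (swap): stack=[10,20] mem=[20,0,8,13]
After op 18 (dup): stack=[10,20,20] mem=[20,0,8,13]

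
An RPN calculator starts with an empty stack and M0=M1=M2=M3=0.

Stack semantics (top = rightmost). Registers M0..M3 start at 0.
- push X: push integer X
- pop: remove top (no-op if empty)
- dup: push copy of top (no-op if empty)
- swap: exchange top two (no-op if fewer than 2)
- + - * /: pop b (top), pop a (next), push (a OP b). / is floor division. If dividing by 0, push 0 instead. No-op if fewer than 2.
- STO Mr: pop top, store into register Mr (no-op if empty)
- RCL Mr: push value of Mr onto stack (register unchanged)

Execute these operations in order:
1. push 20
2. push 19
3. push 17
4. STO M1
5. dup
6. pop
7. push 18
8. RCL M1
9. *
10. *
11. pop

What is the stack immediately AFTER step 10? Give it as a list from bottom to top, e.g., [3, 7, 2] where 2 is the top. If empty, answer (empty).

After op 1 (push 20): stack=[20] mem=[0,0,0,0]
After op 2 (push 19): stack=[20,19] mem=[0,0,0,0]
After op 3 (push 17): stack=[20,19,17] mem=[0,0,0,0]
After op 4 (STO M1): stack=[20,19] mem=[0,17,0,0]
After op 5 (dup): stack=[20,19,19] mem=[0,17,0,0]
After op 6 (pop): stack=[20,19] mem=[0,17,0,0]
After op 7 (push 18): stack=[20,19,18] mem=[0,17,0,0]
After op 8 (RCL M1): stack=[20,19,18,17] mem=[0,17,0,0]
After op 9 (*): stack=[20,19,306] mem=[0,17,0,0]
After op 10 (*): stack=[20,5814] mem=[0,17,0,0]

[20, 5814]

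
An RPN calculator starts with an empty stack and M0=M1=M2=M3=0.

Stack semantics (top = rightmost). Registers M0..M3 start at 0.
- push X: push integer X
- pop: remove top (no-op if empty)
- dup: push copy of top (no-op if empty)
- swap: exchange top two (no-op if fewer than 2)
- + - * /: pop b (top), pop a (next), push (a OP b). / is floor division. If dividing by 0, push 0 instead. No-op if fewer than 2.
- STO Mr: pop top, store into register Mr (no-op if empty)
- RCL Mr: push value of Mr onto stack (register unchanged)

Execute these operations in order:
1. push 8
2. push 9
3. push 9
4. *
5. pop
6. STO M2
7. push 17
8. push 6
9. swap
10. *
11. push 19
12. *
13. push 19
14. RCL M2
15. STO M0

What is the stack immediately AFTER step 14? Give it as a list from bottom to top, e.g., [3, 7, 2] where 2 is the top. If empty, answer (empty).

After op 1 (push 8): stack=[8] mem=[0,0,0,0]
After op 2 (push 9): stack=[8,9] mem=[0,0,0,0]
After op 3 (push 9): stack=[8,9,9] mem=[0,0,0,0]
After op 4 (*): stack=[8,81] mem=[0,0,0,0]
After op 5 (pop): stack=[8] mem=[0,0,0,0]
After op 6 (STO M2): stack=[empty] mem=[0,0,8,0]
After op 7 (push 17): stack=[17] mem=[0,0,8,0]
After op 8 (push 6): stack=[17,6] mem=[0,0,8,0]
After op 9 (swap): stack=[6,17] mem=[0,0,8,0]
After op 10 (*): stack=[102] mem=[0,0,8,0]
After op 11 (push 19): stack=[102,19] mem=[0,0,8,0]
After op 12 (*): stack=[1938] mem=[0,0,8,0]
After op 13 (push 19): stack=[1938,19] mem=[0,0,8,0]
After op 14 (RCL M2): stack=[1938,19,8] mem=[0,0,8,0]

[1938, 19, 8]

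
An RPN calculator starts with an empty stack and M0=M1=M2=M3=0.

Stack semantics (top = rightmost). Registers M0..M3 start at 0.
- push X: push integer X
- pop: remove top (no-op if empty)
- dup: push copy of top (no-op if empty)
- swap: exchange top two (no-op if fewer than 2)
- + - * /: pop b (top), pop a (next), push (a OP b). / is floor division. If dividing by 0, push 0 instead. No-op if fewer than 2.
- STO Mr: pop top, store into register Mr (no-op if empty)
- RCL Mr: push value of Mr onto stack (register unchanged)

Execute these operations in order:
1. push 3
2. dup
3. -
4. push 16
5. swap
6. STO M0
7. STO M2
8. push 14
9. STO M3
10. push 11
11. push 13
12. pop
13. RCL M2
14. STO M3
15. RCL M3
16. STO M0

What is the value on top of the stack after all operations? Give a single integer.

After op 1 (push 3): stack=[3] mem=[0,0,0,0]
After op 2 (dup): stack=[3,3] mem=[0,0,0,0]
After op 3 (-): stack=[0] mem=[0,0,0,0]
After op 4 (push 16): stack=[0,16] mem=[0,0,0,0]
After op 5 (swap): stack=[16,0] mem=[0,0,0,0]
After op 6 (STO M0): stack=[16] mem=[0,0,0,0]
After op 7 (STO M2): stack=[empty] mem=[0,0,16,0]
After op 8 (push 14): stack=[14] mem=[0,0,16,0]
After op 9 (STO M3): stack=[empty] mem=[0,0,16,14]
After op 10 (push 11): stack=[11] mem=[0,0,16,14]
After op 11 (push 13): stack=[11,13] mem=[0,0,16,14]
After op 12 (pop): stack=[11] mem=[0,0,16,14]
After op 13 (RCL M2): stack=[11,16] mem=[0,0,16,14]
After op 14 (STO M3): stack=[11] mem=[0,0,16,16]
After op 15 (RCL M3): stack=[11,16] mem=[0,0,16,16]
After op 16 (STO M0): stack=[11] mem=[16,0,16,16]

Answer: 11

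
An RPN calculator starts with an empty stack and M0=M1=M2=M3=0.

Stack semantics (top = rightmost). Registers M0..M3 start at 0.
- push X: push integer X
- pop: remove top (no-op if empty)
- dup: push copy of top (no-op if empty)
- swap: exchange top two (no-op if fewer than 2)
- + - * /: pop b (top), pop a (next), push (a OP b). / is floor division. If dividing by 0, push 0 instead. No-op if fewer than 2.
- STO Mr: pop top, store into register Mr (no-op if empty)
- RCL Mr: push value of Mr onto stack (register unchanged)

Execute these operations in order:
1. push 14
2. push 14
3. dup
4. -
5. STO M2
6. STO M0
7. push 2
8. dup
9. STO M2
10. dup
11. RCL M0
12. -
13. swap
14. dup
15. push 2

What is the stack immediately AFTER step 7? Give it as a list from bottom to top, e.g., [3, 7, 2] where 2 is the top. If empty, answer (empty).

After op 1 (push 14): stack=[14] mem=[0,0,0,0]
After op 2 (push 14): stack=[14,14] mem=[0,0,0,0]
After op 3 (dup): stack=[14,14,14] mem=[0,0,0,0]
After op 4 (-): stack=[14,0] mem=[0,0,0,0]
After op 5 (STO M2): stack=[14] mem=[0,0,0,0]
After op 6 (STO M0): stack=[empty] mem=[14,0,0,0]
After op 7 (push 2): stack=[2] mem=[14,0,0,0]

[2]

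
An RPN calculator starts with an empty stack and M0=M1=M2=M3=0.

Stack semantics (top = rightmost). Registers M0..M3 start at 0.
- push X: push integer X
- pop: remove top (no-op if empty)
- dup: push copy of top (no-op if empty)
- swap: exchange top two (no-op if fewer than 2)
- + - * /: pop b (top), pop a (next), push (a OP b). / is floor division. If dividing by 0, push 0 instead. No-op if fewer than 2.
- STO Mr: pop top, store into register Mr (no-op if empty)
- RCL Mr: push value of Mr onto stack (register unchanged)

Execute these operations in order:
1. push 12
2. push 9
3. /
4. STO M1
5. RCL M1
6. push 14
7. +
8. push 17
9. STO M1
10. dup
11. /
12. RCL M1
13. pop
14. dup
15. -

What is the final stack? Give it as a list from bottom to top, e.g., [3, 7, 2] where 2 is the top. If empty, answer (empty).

After op 1 (push 12): stack=[12] mem=[0,0,0,0]
After op 2 (push 9): stack=[12,9] mem=[0,0,0,0]
After op 3 (/): stack=[1] mem=[0,0,0,0]
After op 4 (STO M1): stack=[empty] mem=[0,1,0,0]
After op 5 (RCL M1): stack=[1] mem=[0,1,0,0]
After op 6 (push 14): stack=[1,14] mem=[0,1,0,0]
After op 7 (+): stack=[15] mem=[0,1,0,0]
After op 8 (push 17): stack=[15,17] mem=[0,1,0,0]
After op 9 (STO M1): stack=[15] mem=[0,17,0,0]
After op 10 (dup): stack=[15,15] mem=[0,17,0,0]
After op 11 (/): stack=[1] mem=[0,17,0,0]
After op 12 (RCL M1): stack=[1,17] mem=[0,17,0,0]
After op 13 (pop): stack=[1] mem=[0,17,0,0]
After op 14 (dup): stack=[1,1] mem=[0,17,0,0]
After op 15 (-): stack=[0] mem=[0,17,0,0]

Answer: [0]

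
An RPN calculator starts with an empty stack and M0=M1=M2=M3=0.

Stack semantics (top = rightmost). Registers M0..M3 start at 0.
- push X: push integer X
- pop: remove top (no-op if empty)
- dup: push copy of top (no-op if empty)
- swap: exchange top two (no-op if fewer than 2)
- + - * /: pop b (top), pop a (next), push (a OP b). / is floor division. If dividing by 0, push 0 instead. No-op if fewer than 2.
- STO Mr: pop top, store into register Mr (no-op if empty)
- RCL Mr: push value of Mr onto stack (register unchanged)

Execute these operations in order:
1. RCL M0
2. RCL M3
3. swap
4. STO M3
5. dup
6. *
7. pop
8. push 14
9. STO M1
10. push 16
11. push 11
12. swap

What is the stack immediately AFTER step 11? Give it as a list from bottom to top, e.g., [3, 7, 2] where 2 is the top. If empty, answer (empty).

After op 1 (RCL M0): stack=[0] mem=[0,0,0,0]
After op 2 (RCL M3): stack=[0,0] mem=[0,0,0,0]
After op 3 (swap): stack=[0,0] mem=[0,0,0,0]
After op 4 (STO M3): stack=[0] mem=[0,0,0,0]
After op 5 (dup): stack=[0,0] mem=[0,0,0,0]
After op 6 (*): stack=[0] mem=[0,0,0,0]
After op 7 (pop): stack=[empty] mem=[0,0,0,0]
After op 8 (push 14): stack=[14] mem=[0,0,0,0]
After op 9 (STO M1): stack=[empty] mem=[0,14,0,0]
After op 10 (push 16): stack=[16] mem=[0,14,0,0]
After op 11 (push 11): stack=[16,11] mem=[0,14,0,0]

[16, 11]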